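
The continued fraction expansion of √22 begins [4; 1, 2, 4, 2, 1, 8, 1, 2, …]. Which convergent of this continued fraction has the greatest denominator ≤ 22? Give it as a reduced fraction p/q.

a_0 = 4: 4/1  (≤ bound)
a_1 = 1: 5/1  (≤ bound)
a_2 = 2: 14/3  (≤ bound)
a_3 = 4: 61/13  (≤ bound)
a_4 = 2: 136/29  (> 22, stop)

61/13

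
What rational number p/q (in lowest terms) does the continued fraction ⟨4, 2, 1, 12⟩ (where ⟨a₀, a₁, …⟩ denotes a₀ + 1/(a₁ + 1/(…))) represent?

Collapse the nested fraction from the inside out:
Start with 12.
1 + 1/(12/1) = 1 + 1/12 = 13/12
2 + 1/(13/12) = 2 + 12/13 = 38/13
4 + 1/(38/13) = 4 + 13/38 = 165/38

165/38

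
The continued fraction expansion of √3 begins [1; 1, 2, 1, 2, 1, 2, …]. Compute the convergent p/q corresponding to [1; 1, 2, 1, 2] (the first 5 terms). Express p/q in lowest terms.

Starting at the tail and folding back:
Start with 2.
1 + 1/(2/1) = 1 + 1/2 = 3/2
2 + 1/(3/2) = 2 + 2/3 = 8/3
1 + 1/(8/3) = 1 + 3/8 = 11/8
1 + 1/(11/8) = 1 + 8/11 = 19/11

19/11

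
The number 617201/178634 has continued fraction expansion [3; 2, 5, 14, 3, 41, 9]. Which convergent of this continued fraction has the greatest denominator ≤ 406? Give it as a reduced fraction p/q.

539/156

a_0 = 3: 3/1  (≤ bound)
a_1 = 2: 7/2  (≤ bound)
a_2 = 5: 38/11  (≤ bound)
a_3 = 14: 539/156  (≤ bound)
a_4 = 3: 1655/479  (> 406, stop)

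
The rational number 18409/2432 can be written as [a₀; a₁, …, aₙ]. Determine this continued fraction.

[7; 1, 1, 3, 10, 4, 8]

Apply division with remainder until the remainder is 0:
⌊18409/2432⌋ = 7, remainder 1385
⌊2432/1385⌋ = 1, remainder 1047
⌊1385/1047⌋ = 1, remainder 338
⌊1047/338⌋ = 3, remainder 33
⌊338/33⌋ = 10, remainder 8
⌊33/8⌋ = 4, remainder 1
⌊8/1⌋ = 8, remainder 0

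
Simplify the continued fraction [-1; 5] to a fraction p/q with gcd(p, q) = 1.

a_0 = -1: -1/1
a_1 = 5: -4/5

-4/5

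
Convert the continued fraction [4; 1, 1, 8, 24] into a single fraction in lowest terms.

Collapse the nested fraction from the inside out:
Start with 24.
8 + 1/(24/1) = 8 + 1/24 = 193/24
1 + 1/(193/24) = 1 + 24/193 = 217/193
1 + 1/(217/193) = 1 + 193/217 = 410/217
4 + 1/(410/217) = 4 + 217/410 = 1857/410

1857/410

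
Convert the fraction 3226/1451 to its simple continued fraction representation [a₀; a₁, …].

[2; 4, 2, 11, 14]

3226 ÷ 1451 → quotient 2, remainder 324
1451 ÷ 324 → quotient 4, remainder 155
324 ÷ 155 → quotient 2, remainder 14
155 ÷ 14 → quotient 11, remainder 1
14 ÷ 1 → quotient 14, remainder 0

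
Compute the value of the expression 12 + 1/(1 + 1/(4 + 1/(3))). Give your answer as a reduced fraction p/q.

205/16

Compute successive convergents:
a_0 = 12: 12/1
a_1 = 1: 13/1
a_2 = 4: 64/5
a_3 = 3: 205/16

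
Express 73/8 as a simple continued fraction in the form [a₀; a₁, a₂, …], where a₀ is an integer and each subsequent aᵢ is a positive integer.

[9; 8]

73 = 9·8 + 1, so a_0 = 9
8 = 8·1 + 0, so a_1 = 8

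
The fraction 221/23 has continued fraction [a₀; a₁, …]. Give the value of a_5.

Repeatedly divide and take the remainder:
⌊221/23⌋ = 9, remainder 14
⌊23/14⌋ = 1, remainder 9
⌊14/9⌋ = 1, remainder 5
⌊9/5⌋ = 1, remainder 4
⌊5/4⌋ = 1, remainder 1
⌊4/1⌋ = 4, remainder 0

4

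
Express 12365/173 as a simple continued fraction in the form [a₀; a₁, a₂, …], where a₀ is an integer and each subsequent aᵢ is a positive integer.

[71; 2, 9, 9]

Apply division with remainder until the remainder is 0:
12365 = 71·173 + 82, so a_0 = 71
173 = 2·82 + 9, so a_1 = 2
82 = 9·9 + 1, so a_2 = 9
9 = 9·1 + 0, so a_3 = 9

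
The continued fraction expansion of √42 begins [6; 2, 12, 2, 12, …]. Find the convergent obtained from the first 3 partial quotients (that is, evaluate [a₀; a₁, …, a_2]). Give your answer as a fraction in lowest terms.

Starting at the tail and folding back:
Start with 12.
2 + 1/(12/1) = 2 + 1/12 = 25/12
6 + 1/(25/12) = 6 + 12/25 = 162/25

162/25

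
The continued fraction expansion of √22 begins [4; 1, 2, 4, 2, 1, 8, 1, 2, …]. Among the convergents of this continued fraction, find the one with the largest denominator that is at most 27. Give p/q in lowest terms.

a_0 = 4: 4/1  (≤ bound)
a_1 = 1: 5/1  (≤ bound)
a_2 = 2: 14/3  (≤ bound)
a_3 = 4: 61/13  (≤ bound)
a_4 = 2: 136/29  (> 27, stop)

61/13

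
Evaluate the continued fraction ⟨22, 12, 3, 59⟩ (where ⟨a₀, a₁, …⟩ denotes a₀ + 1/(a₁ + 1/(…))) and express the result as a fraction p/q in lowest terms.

48468/2195

Use the convergent recurrence hₖ = aₖ·hₖ₋₁ + hₖ₋₂ (and likewise for the denominators kₖ):
a_0 = 22: 22/1
a_1 = 12: 265/12
a_2 = 3: 817/37
a_3 = 59: 48468/2195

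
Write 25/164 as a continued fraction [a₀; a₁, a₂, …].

[0; 6, 1, 1, 3, 1, 2]

Run the Euclidean algorithm, recording each quotient:
25 = 0·164 + 25, so a_0 = 0
164 = 6·25 + 14, so a_1 = 6
25 = 1·14 + 11, so a_2 = 1
14 = 1·11 + 3, so a_3 = 1
11 = 3·3 + 2, so a_4 = 3
3 = 1·2 + 1, so a_5 = 1
2 = 2·1 + 0, so a_6 = 2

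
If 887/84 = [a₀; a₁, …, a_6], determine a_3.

Apply division with remainder until the remainder is 0:
887 ÷ 84 → quotient 10, remainder 47
84 ÷ 47 → quotient 1, remainder 37
47 ÷ 37 → quotient 1, remainder 10
37 ÷ 10 → quotient 3, remainder 7

3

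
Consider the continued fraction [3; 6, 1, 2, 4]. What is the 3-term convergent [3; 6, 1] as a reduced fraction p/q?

a_0 = 3: 3/1
a_1 = 6: 19/6
a_2 = 1: 22/7

22/7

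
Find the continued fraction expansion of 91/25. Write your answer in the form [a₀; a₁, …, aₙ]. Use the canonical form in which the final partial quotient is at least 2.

91 ÷ 25 → quotient 3, remainder 16
25 ÷ 16 → quotient 1, remainder 9
16 ÷ 9 → quotient 1, remainder 7
9 ÷ 7 → quotient 1, remainder 2
7 ÷ 2 → quotient 3, remainder 1
2 ÷ 1 → quotient 2, remainder 0

[3; 1, 1, 1, 3, 2]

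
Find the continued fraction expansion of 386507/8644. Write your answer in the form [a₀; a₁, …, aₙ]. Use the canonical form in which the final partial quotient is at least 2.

[44; 1, 2, 2, 53, 3, 1, 5]

⌊386507/8644⌋ = 44, remainder 6171
⌊8644/6171⌋ = 1, remainder 2473
⌊6171/2473⌋ = 2, remainder 1225
⌊2473/1225⌋ = 2, remainder 23
⌊1225/23⌋ = 53, remainder 6
⌊23/6⌋ = 3, remainder 5
⌊6/5⌋ = 1, remainder 1
⌊5/1⌋ = 5, remainder 0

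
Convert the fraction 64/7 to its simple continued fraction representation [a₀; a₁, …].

[9; 7]

64 ÷ 7 → quotient 9, remainder 1
7 ÷ 1 → quotient 7, remainder 0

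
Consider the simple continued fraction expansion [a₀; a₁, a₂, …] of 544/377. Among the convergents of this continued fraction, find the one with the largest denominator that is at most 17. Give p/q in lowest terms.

13/9

List convergents until the denominator exceeds the bound:
a_0 = 1: 1/1  (≤ bound)
a_1 = 2: 3/2  (≤ bound)
a_2 = 3: 10/7  (≤ bound)
a_3 = 1: 13/9  (≤ bound)
a_4 = 7: 101/70  (> 17, stop)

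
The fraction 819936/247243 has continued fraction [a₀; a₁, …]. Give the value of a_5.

Run the Euclidean algorithm, recording each quotient:
⌊819936/247243⌋ = 3, remainder 78207
⌊247243/78207⌋ = 3, remainder 12622
⌊78207/12622⌋ = 6, remainder 2475
⌊12622/2475⌋ = 5, remainder 247
⌊2475/247⌋ = 10, remainder 5
⌊247/5⌋ = 49, remainder 2

49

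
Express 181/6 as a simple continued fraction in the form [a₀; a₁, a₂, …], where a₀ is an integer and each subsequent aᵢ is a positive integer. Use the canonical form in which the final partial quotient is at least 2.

[30; 6]

Run the Euclidean algorithm, recording each quotient:
181 = 30·6 + 1, so a_0 = 30
6 = 6·1 + 0, so a_1 = 6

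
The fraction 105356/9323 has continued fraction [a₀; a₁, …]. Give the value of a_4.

Apply division with remainder until the remainder is 0:
105356 = 11·9323 + 2803, so a_0 = 11
9323 = 3·2803 + 914, so a_1 = 3
2803 = 3·914 + 61, so a_2 = 3
914 = 14·61 + 60, so a_3 = 14
61 = 1·60 + 1, so a_4 = 1

1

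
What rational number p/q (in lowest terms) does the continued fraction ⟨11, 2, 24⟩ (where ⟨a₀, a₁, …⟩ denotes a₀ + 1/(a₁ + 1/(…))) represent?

563/49

a_0 = 11: 11/1
a_1 = 2: 23/2
a_2 = 24: 563/49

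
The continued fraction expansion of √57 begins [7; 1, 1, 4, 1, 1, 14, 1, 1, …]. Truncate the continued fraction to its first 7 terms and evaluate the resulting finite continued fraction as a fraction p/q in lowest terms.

2197/291

Start with 14.
1 + 1/(14/1) = 1 + 1/14 = 15/14
1 + 1/(15/14) = 1 + 14/15 = 29/15
4 + 1/(29/15) = 4 + 15/29 = 131/29
1 + 1/(131/29) = 1 + 29/131 = 160/131
1 + 1/(160/131) = 1 + 131/160 = 291/160
7 + 1/(291/160) = 7 + 160/291 = 2197/291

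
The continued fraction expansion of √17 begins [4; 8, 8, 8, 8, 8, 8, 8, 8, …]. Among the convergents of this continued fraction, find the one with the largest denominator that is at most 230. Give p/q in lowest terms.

268/65

a_0 = 4: 4/1  (≤ bound)
a_1 = 8: 33/8  (≤ bound)
a_2 = 8: 268/65  (≤ bound)
a_3 = 8: 2177/528  (> 230, stop)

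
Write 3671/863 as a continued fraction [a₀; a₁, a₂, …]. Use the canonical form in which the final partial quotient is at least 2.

[4; 3, 1, 15, 1, 5, 2]

Repeatedly divide and take the remainder:
3671 = 4·863 + 219, so a_0 = 4
863 = 3·219 + 206, so a_1 = 3
219 = 1·206 + 13, so a_2 = 1
206 = 15·13 + 11, so a_3 = 15
13 = 1·11 + 2, so a_4 = 1
11 = 5·2 + 1, so a_5 = 5
2 = 2·1 + 0, so a_6 = 2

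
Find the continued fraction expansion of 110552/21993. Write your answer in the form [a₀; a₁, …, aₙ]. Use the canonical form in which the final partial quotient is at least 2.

[5; 37, 2, 7, 39]

⌊110552/21993⌋ = 5, remainder 587
⌊21993/587⌋ = 37, remainder 274
⌊587/274⌋ = 2, remainder 39
⌊274/39⌋ = 7, remainder 1
⌊39/1⌋ = 39, remainder 0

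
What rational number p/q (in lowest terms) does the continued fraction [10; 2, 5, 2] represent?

a_0 = 10: 10/1
a_1 = 2: 21/2
a_2 = 5: 115/11
a_3 = 2: 251/24

251/24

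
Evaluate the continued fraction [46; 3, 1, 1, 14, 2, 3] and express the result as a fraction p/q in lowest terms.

34019/735

a_0 = 46: 46/1
a_1 = 3: 139/3
a_2 = 1: 185/4
a_3 = 1: 324/7
a_4 = 14: 4721/102
a_5 = 2: 9766/211
a_6 = 3: 34019/735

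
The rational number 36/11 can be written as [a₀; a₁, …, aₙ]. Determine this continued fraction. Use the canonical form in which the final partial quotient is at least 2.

Repeatedly divide and take the remainder:
36 ÷ 11 → quotient 3, remainder 3
11 ÷ 3 → quotient 3, remainder 2
3 ÷ 2 → quotient 1, remainder 1
2 ÷ 1 → quotient 2, remainder 0

[3; 3, 1, 2]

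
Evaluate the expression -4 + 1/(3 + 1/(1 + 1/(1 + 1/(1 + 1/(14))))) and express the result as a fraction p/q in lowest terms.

a_0 = -4: -4/1
a_1 = 3: -11/3
a_2 = 1: -15/4
a_3 = 1: -26/7
a_4 = 1: -41/11
a_5 = 14: -600/161

-600/161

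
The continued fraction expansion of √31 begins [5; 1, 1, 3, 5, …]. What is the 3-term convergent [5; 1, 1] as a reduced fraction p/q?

Build up convergents one term at a time:
a_0 = 5: 5/1
a_1 = 1: 6/1
a_2 = 1: 11/2

11/2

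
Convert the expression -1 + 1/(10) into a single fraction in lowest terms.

a_0 = -1: -1/1
a_1 = 10: -9/10

-9/10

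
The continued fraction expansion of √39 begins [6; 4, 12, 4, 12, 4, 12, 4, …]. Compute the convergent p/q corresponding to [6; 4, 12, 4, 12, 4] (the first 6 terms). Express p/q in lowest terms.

a_0 = 6: 6/1
a_1 = 4: 25/4
a_2 = 12: 306/49
a_3 = 4: 1249/200
a_4 = 12: 15294/2449
a_5 = 4: 62425/9996

62425/9996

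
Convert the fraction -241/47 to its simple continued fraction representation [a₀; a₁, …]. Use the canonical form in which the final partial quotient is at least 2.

[-6; 1, 6, 1, 5]

-241 = -6·47 + 41, so a_0 = -6
47 = 1·41 + 6, so a_1 = 1
41 = 6·6 + 5, so a_2 = 6
6 = 1·5 + 1, so a_3 = 1
5 = 5·1 + 0, so a_4 = 5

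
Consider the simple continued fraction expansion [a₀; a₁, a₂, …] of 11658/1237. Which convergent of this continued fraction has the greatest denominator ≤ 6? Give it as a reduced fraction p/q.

a_0 = 9: 9/1  (≤ bound)
a_1 = 2: 19/2  (≤ bound)
a_2 = 2: 47/5  (≤ bound)
a_3 = 1: 66/7  (> 6, stop)

47/5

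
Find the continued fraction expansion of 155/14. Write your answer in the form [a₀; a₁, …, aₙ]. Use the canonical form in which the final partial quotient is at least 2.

155 ÷ 14 → quotient 11, remainder 1
14 ÷ 1 → quotient 14, remainder 0

[11; 14]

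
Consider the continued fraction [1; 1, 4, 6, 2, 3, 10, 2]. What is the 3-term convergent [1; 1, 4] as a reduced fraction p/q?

9/5

a_0 = 1: 1/1
a_1 = 1: 2/1
a_2 = 4: 9/5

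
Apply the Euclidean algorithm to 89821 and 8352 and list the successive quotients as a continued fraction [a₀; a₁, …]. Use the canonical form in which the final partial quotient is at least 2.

[10; 1, 3, 13, 1, 6, 21]

Repeatedly divide and take the remainder:
89821 ÷ 8352 → quotient 10, remainder 6301
8352 ÷ 6301 → quotient 1, remainder 2051
6301 ÷ 2051 → quotient 3, remainder 148
2051 ÷ 148 → quotient 13, remainder 127
148 ÷ 127 → quotient 1, remainder 21
127 ÷ 21 → quotient 6, remainder 1
21 ÷ 1 → quotient 21, remainder 0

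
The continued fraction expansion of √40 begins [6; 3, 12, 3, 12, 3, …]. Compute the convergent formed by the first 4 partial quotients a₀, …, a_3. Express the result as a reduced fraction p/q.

a_0 = 6: 6/1
a_1 = 3: 19/3
a_2 = 12: 234/37
a_3 = 3: 721/114

721/114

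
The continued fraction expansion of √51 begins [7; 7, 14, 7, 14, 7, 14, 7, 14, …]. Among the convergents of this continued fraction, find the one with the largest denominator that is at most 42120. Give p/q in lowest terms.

a_0 = 7: 7/1  (≤ bound)
a_1 = 7: 50/7  (≤ bound)
a_2 = 14: 707/99  (≤ bound)
a_3 = 7: 4999/700  (≤ bound)
a_4 = 14: 70693/9899  (≤ bound)
a_5 = 7: 499850/69993  (> 42120, stop)

70693/9899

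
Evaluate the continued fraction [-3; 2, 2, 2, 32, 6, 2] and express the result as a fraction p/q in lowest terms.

Collapse the nested fraction from the inside out:
Start with 2.
6 + 1/(2/1) = 6 + 1/2 = 13/2
32 + 1/(13/2) = 32 + 2/13 = 418/13
2 + 1/(418/13) = 2 + 13/418 = 849/418
2 + 1/(849/418) = 2 + 418/849 = 2116/849
2 + 1/(2116/849) = 2 + 849/2116 = 5081/2116
-3 + 1/(5081/2116) = -3 + 2116/5081 = -13127/5081

-13127/5081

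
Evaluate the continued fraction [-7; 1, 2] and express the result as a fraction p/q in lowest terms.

Build up convergents one term at a time:
a_0 = -7: -7/1
a_1 = 1: -6/1
a_2 = 2: -19/3

-19/3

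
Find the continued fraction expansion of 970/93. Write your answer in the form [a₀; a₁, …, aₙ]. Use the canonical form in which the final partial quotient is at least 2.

Repeatedly divide and take the remainder:
970 ÷ 93 → quotient 10, remainder 40
93 ÷ 40 → quotient 2, remainder 13
40 ÷ 13 → quotient 3, remainder 1
13 ÷ 1 → quotient 13, remainder 0

[10; 2, 3, 13]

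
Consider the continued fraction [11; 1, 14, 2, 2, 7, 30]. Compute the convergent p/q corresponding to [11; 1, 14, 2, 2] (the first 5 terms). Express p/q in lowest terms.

Use the convergent recurrence hₖ = aₖ·hₖ₋₁ + hₖ₋₂ (and likewise for the denominators kₖ):
a_0 = 11: 11/1
a_1 = 1: 12/1
a_2 = 14: 179/15
a_3 = 2: 370/31
a_4 = 2: 919/77

919/77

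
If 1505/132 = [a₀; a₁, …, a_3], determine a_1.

1505 = 11·132 + 53, so a_0 = 11
132 = 2·53 + 26, so a_1 = 2

2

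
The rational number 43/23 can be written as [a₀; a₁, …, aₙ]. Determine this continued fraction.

Apply division with remainder until the remainder is 0:
⌊43/23⌋ = 1, remainder 20
⌊23/20⌋ = 1, remainder 3
⌊20/3⌋ = 6, remainder 2
⌊3/2⌋ = 1, remainder 1
⌊2/1⌋ = 2, remainder 0

[1; 1, 6, 1, 2]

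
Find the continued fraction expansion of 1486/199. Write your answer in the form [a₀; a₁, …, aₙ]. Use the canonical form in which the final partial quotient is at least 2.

[7; 2, 7, 6, 2]

1486 ÷ 199 → quotient 7, remainder 93
199 ÷ 93 → quotient 2, remainder 13
93 ÷ 13 → quotient 7, remainder 2
13 ÷ 2 → quotient 6, remainder 1
2 ÷ 1 → quotient 2, remainder 0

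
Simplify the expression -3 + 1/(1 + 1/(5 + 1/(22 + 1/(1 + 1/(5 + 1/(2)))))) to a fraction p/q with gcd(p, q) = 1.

Build up convergents one term at a time:
a_0 = -3: -3/1
a_1 = 1: -2/1
a_2 = 5: -13/6
a_3 = 22: -288/133
a_4 = 1: -301/139
a_5 = 5: -1793/828
a_6 = 2: -3887/1795

-3887/1795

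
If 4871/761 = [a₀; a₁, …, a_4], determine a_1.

⌊4871/761⌋ = 6, remainder 305
⌊761/305⌋ = 2, remainder 151

2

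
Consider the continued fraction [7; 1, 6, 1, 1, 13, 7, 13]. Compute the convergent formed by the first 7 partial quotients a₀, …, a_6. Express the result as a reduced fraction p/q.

11297/1436

Start with 7.
13 + 1/(7/1) = 13 + 1/7 = 92/7
1 + 1/(92/7) = 1 + 7/92 = 99/92
1 + 1/(99/92) = 1 + 92/99 = 191/99
6 + 1/(191/99) = 6 + 99/191 = 1245/191
1 + 1/(1245/191) = 1 + 191/1245 = 1436/1245
7 + 1/(1436/1245) = 7 + 1245/1436 = 11297/1436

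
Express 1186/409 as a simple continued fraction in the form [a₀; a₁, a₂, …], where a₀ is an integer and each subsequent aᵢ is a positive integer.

[2; 1, 8, 1, 40]

Apply division with remainder until the remainder is 0:
1186 = 2·409 + 368, so a_0 = 2
409 = 1·368 + 41, so a_1 = 1
368 = 8·41 + 40, so a_2 = 8
41 = 1·40 + 1, so a_3 = 1
40 = 40·1 + 0, so a_4 = 40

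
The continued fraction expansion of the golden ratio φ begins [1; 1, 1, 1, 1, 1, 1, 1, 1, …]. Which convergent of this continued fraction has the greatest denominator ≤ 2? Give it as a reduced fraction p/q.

3/2

a_0 = 1: 1/1  (≤ bound)
a_1 = 1: 2/1  (≤ bound)
a_2 = 1: 3/2  (≤ bound)
a_3 = 1: 5/3  (> 2, stop)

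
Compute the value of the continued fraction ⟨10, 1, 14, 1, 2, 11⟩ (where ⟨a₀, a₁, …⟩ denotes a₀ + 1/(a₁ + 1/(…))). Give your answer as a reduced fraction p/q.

a_0 = 10: 10/1
a_1 = 1: 11/1
a_2 = 14: 164/15
a_3 = 1: 175/16
a_4 = 2: 514/47
a_5 = 11: 5829/533

5829/533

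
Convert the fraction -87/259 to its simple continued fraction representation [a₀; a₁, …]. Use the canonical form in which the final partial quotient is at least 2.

[-1; 1, 1, 1, 42, 2]

Repeatedly divide and take the remainder:
-87 ÷ 259 → quotient -1, remainder 172
259 ÷ 172 → quotient 1, remainder 87
172 ÷ 87 → quotient 1, remainder 85
87 ÷ 85 → quotient 1, remainder 2
85 ÷ 2 → quotient 42, remainder 1
2 ÷ 1 → quotient 2, remainder 0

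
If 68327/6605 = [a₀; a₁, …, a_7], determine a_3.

Apply division with remainder until the remainder is 0:
⌊68327/6605⌋ = 10, remainder 2277
⌊6605/2277⌋ = 2, remainder 2051
⌊2277/2051⌋ = 1, remainder 226
⌊2051/226⌋ = 9, remainder 17

9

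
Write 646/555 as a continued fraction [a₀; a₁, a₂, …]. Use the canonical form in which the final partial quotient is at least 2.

[1; 6, 10, 9]

Repeatedly divide and take the remainder:
646 ÷ 555 → quotient 1, remainder 91
555 ÷ 91 → quotient 6, remainder 9
91 ÷ 9 → quotient 10, remainder 1
9 ÷ 1 → quotient 9, remainder 0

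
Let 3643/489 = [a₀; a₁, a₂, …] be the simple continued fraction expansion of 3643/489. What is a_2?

4

Repeatedly divide and take the remainder:
3643 ÷ 489 → quotient 7, remainder 220
489 ÷ 220 → quotient 2, remainder 49
220 ÷ 49 → quotient 4, remainder 24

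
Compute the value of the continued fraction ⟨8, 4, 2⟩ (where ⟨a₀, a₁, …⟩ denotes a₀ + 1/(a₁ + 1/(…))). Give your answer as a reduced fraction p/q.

74/9

Start with 2.
4 + 1/(2/1) = 4 + 1/2 = 9/2
8 + 1/(9/2) = 8 + 2/9 = 74/9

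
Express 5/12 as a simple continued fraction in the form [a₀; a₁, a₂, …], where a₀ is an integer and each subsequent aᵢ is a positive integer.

5 = 0·12 + 5, so a_0 = 0
12 = 2·5 + 2, so a_1 = 2
5 = 2·2 + 1, so a_2 = 2
2 = 2·1 + 0, so a_3 = 2

[0; 2, 2, 2]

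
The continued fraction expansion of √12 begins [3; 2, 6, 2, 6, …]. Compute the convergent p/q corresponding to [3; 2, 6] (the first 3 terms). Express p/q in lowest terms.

Build up convergents one term at a time:
a_0 = 3: 3/1
a_1 = 2: 7/2
a_2 = 6: 45/13

45/13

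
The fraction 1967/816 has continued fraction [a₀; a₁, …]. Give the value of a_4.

2

Repeatedly divide and take the remainder:
1967 = 2·816 + 335, so a_0 = 2
816 = 2·335 + 146, so a_1 = 2
335 = 2·146 + 43, so a_2 = 2
146 = 3·43 + 17, so a_3 = 3
43 = 2·17 + 9, so a_4 = 2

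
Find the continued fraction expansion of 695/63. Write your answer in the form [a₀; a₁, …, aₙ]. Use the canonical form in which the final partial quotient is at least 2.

Repeatedly divide and take the remainder:
695 = 11·63 + 2, so a_0 = 11
63 = 31·2 + 1, so a_1 = 31
2 = 2·1 + 0, so a_2 = 2

[11; 31, 2]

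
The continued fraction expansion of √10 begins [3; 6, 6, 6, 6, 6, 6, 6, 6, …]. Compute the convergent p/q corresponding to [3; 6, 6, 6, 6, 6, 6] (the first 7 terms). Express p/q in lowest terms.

Collapse the nested fraction from the inside out:
Start with 6.
6 + 1/(6/1) = 6 + 1/6 = 37/6
6 + 1/(37/6) = 6 + 6/37 = 228/37
6 + 1/(228/37) = 6 + 37/228 = 1405/228
6 + 1/(1405/228) = 6 + 228/1405 = 8658/1405
6 + 1/(8658/1405) = 6 + 1405/8658 = 53353/8658
3 + 1/(53353/8658) = 3 + 8658/53353 = 168717/53353

168717/53353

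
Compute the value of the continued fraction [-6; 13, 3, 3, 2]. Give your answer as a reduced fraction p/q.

Collapse the nested fraction from the inside out:
Start with 2.
3 + 1/(2/1) = 3 + 1/2 = 7/2
3 + 1/(7/2) = 3 + 2/7 = 23/7
13 + 1/(23/7) = 13 + 7/23 = 306/23
-6 + 1/(306/23) = -6 + 23/306 = -1813/306

-1813/306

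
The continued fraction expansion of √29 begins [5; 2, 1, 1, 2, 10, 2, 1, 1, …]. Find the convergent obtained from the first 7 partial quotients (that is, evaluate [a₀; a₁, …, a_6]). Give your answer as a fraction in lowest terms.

Use the convergent recurrence hₖ = aₖ·hₖ₋₁ + hₖ₋₂ (and likewise for the denominators kₖ):
a_0 = 5: 5/1
a_1 = 2: 11/2
a_2 = 1: 16/3
a_3 = 1: 27/5
a_4 = 2: 70/13
a_5 = 10: 727/135
a_6 = 2: 1524/283

1524/283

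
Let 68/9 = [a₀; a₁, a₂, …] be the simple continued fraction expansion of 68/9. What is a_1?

⌊68/9⌋ = 7, remainder 5
⌊9/5⌋ = 1, remainder 4

1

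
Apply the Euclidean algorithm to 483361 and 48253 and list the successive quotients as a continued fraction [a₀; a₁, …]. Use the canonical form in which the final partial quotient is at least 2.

[10; 58, 15, 9, 6]

483361 ÷ 48253 → quotient 10, remainder 831
48253 ÷ 831 → quotient 58, remainder 55
831 ÷ 55 → quotient 15, remainder 6
55 ÷ 6 → quotient 9, remainder 1
6 ÷ 1 → quotient 6, remainder 0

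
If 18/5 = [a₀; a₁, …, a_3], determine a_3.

Run the Euclidean algorithm, recording each quotient:
18 = 3·5 + 3, so a_0 = 3
5 = 1·3 + 2, so a_1 = 1
3 = 1·2 + 1, so a_2 = 1
2 = 2·1 + 0, so a_3 = 2

2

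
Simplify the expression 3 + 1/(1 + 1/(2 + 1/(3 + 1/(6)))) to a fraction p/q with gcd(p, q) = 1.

Starting at the tail and folding back:
Start with 6.
3 + 1/(6/1) = 3 + 1/6 = 19/6
2 + 1/(19/6) = 2 + 6/19 = 44/19
1 + 1/(44/19) = 1 + 19/44 = 63/44
3 + 1/(63/44) = 3 + 44/63 = 233/63

233/63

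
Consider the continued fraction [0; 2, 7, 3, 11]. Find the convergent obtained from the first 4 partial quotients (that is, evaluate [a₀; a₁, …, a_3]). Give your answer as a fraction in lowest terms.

22/47

Work from the innermost term outward:
Start with 3.
7 + 1/(3/1) = 7 + 1/3 = 22/3
2 + 1/(22/3) = 2 + 3/22 = 47/22
0 + 1/(47/22) = 0 + 22/47 = 22/47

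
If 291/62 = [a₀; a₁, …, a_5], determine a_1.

291 = 4·62 + 43, so a_0 = 4
62 = 1·43 + 19, so a_1 = 1

1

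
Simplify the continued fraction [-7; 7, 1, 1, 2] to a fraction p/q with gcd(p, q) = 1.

-261/38

a_0 = -7: -7/1
a_1 = 7: -48/7
a_2 = 1: -55/8
a_3 = 1: -103/15
a_4 = 2: -261/38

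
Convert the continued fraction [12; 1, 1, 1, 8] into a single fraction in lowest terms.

Start with 8.
1 + 1/(8/1) = 1 + 1/8 = 9/8
1 + 1/(9/8) = 1 + 8/9 = 17/9
1 + 1/(17/9) = 1 + 9/17 = 26/17
12 + 1/(26/17) = 12 + 17/26 = 329/26

329/26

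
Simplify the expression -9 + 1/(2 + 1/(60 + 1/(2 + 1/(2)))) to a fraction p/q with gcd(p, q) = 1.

-5179/609

Starting at the tail and folding back:
Start with 2.
2 + 1/(2/1) = 2 + 1/2 = 5/2
60 + 1/(5/2) = 60 + 2/5 = 302/5
2 + 1/(302/5) = 2 + 5/302 = 609/302
-9 + 1/(609/302) = -9 + 302/609 = -5179/609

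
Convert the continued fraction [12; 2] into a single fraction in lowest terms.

25/2

Collapse the nested fraction from the inside out:
Start with 2.
12 + 1/(2/1) = 12 + 1/2 = 25/2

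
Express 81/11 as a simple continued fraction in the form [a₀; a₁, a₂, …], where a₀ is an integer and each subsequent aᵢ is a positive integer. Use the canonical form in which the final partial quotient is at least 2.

[7; 2, 1, 3]

81 = 7·11 + 4, so a_0 = 7
11 = 2·4 + 3, so a_1 = 2
4 = 1·3 + 1, so a_2 = 1
3 = 3·1 + 0, so a_3 = 3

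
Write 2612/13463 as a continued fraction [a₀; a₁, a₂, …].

2612 ÷ 13463 → quotient 0, remainder 2612
13463 ÷ 2612 → quotient 5, remainder 403
2612 ÷ 403 → quotient 6, remainder 194
403 ÷ 194 → quotient 2, remainder 15
194 ÷ 15 → quotient 12, remainder 14
15 ÷ 14 → quotient 1, remainder 1
14 ÷ 1 → quotient 14, remainder 0

[0; 5, 6, 2, 12, 1, 14]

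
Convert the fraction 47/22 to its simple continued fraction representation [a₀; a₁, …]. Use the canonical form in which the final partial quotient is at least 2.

47 = 2·22 + 3, so a_0 = 2
22 = 7·3 + 1, so a_1 = 7
3 = 3·1 + 0, so a_2 = 3

[2; 7, 3]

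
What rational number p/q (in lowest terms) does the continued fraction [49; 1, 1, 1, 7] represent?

a_0 = 49: 49/1
a_1 = 1: 50/1
a_2 = 1: 99/2
a_3 = 1: 149/3
a_4 = 7: 1142/23

1142/23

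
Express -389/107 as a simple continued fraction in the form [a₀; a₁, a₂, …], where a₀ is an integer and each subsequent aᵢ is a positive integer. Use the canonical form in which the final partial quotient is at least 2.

-389 = -4·107 + 39, so a_0 = -4
107 = 2·39 + 29, so a_1 = 2
39 = 1·29 + 10, so a_2 = 1
29 = 2·10 + 9, so a_3 = 2
10 = 1·9 + 1, so a_4 = 1
9 = 9·1 + 0, so a_5 = 9

[-4; 2, 1, 2, 1, 9]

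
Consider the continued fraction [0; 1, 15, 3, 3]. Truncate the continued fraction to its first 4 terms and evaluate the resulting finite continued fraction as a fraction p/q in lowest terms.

Starting at the tail and folding back:
Start with 3.
15 + 1/(3/1) = 15 + 1/3 = 46/3
1 + 1/(46/3) = 1 + 3/46 = 49/46
0 + 1/(49/46) = 0 + 46/49 = 46/49

46/49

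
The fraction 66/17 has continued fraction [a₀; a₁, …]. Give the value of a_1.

1

⌊66/17⌋ = 3, remainder 15
⌊17/15⌋ = 1, remainder 2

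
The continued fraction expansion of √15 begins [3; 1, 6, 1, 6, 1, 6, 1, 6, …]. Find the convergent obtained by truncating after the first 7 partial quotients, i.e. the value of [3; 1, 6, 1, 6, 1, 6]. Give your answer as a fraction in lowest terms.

Collapse the nested fraction from the inside out:
Start with 6.
1 + 1/(6/1) = 1 + 1/6 = 7/6
6 + 1/(7/6) = 6 + 6/7 = 48/7
1 + 1/(48/7) = 1 + 7/48 = 55/48
6 + 1/(55/48) = 6 + 48/55 = 378/55
1 + 1/(378/55) = 1 + 55/378 = 433/378
3 + 1/(433/378) = 3 + 378/433 = 1677/433

1677/433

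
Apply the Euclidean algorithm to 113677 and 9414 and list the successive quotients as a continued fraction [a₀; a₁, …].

[12; 13, 3, 1, 1, 2, 39]

Apply division with remainder until the remainder is 0:
113677 = 12·9414 + 709, so a_0 = 12
9414 = 13·709 + 197, so a_1 = 13
709 = 3·197 + 118, so a_2 = 3
197 = 1·118 + 79, so a_3 = 1
118 = 1·79 + 39, so a_4 = 1
79 = 2·39 + 1, so a_5 = 2
39 = 39·1 + 0, so a_6 = 39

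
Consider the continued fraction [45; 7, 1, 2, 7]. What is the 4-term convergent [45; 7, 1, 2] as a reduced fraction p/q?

1038/23

a_0 = 45: 45/1
a_1 = 7: 316/7
a_2 = 1: 361/8
a_3 = 2: 1038/23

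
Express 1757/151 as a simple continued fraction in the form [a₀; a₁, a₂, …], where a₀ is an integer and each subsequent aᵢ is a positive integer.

1757 ÷ 151 → quotient 11, remainder 96
151 ÷ 96 → quotient 1, remainder 55
96 ÷ 55 → quotient 1, remainder 41
55 ÷ 41 → quotient 1, remainder 14
41 ÷ 14 → quotient 2, remainder 13
14 ÷ 13 → quotient 1, remainder 1
13 ÷ 1 → quotient 13, remainder 0

[11; 1, 1, 1, 2, 1, 13]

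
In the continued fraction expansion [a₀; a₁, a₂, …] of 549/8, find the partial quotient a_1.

Apply division with remainder until the remainder is 0:
549 = 68·8 + 5, so a_0 = 68
8 = 1·5 + 3, so a_1 = 1

1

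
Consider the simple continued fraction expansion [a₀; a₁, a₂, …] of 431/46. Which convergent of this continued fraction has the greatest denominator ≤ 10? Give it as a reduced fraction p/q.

75/8

a_0 = 9: 9/1  (≤ bound)
a_1 = 2: 19/2  (≤ bound)
a_2 = 1: 28/3  (≤ bound)
a_3 = 2: 75/8  (≤ bound)
a_4 = 2: 178/19  (> 10, stop)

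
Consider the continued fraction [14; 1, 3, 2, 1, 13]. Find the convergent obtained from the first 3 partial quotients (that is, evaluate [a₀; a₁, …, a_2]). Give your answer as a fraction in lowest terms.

59/4

a_0 = 14: 14/1
a_1 = 1: 15/1
a_2 = 3: 59/4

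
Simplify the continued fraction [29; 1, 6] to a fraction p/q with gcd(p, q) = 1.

209/7

Use the convergent recurrence hₖ = aₖ·hₖ₋₁ + hₖ₋₂ (and likewise for the denominators kₖ):
a_0 = 29: 29/1
a_1 = 1: 30/1
a_2 = 6: 209/7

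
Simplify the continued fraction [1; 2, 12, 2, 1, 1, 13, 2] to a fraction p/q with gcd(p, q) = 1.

Start with 2.
13 + 1/(2/1) = 13 + 1/2 = 27/2
1 + 1/(27/2) = 1 + 2/27 = 29/27
1 + 1/(29/27) = 1 + 27/29 = 56/29
2 + 1/(56/29) = 2 + 29/56 = 141/56
12 + 1/(141/56) = 12 + 56/141 = 1748/141
2 + 1/(1748/141) = 2 + 141/1748 = 3637/1748
1 + 1/(3637/1748) = 1 + 1748/3637 = 5385/3637

5385/3637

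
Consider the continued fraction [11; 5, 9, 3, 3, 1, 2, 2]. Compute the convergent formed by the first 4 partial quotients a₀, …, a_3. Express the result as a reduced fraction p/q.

1601/143

Start with 3.
9 + 1/(3/1) = 9 + 1/3 = 28/3
5 + 1/(28/3) = 5 + 3/28 = 143/28
11 + 1/(143/28) = 11 + 28/143 = 1601/143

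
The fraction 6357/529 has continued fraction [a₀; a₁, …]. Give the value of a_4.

2

6357 ÷ 529 → quotient 12, remainder 9
529 ÷ 9 → quotient 58, remainder 7
9 ÷ 7 → quotient 1, remainder 2
7 ÷ 2 → quotient 3, remainder 1
2 ÷ 1 → quotient 2, remainder 0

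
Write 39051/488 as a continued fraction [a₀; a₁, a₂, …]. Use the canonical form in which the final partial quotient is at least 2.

[80; 44, 2, 1, 3]

Apply division with remainder until the remainder is 0:
39051 ÷ 488 → quotient 80, remainder 11
488 ÷ 11 → quotient 44, remainder 4
11 ÷ 4 → quotient 2, remainder 3
4 ÷ 3 → quotient 1, remainder 1
3 ÷ 1 → quotient 3, remainder 0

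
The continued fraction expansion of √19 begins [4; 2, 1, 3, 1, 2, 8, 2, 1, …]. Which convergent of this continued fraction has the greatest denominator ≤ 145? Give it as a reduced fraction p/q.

170/39

a_0 = 4: 4/1  (≤ bound)
a_1 = 2: 9/2  (≤ bound)
a_2 = 1: 13/3  (≤ bound)
a_3 = 3: 48/11  (≤ bound)
a_4 = 1: 61/14  (≤ bound)
a_5 = 2: 170/39  (≤ bound)
a_6 = 8: 1421/326  (> 145, stop)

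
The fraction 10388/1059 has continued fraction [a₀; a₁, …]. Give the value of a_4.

8

10388 = 9·1059 + 857, so a_0 = 9
1059 = 1·857 + 202, so a_1 = 1
857 = 4·202 + 49, so a_2 = 4
202 = 4·49 + 6, so a_3 = 4
49 = 8·6 + 1, so a_4 = 8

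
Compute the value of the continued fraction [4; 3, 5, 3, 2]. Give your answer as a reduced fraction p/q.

Build up convergents one term at a time:
a_0 = 4: 4/1
a_1 = 3: 13/3
a_2 = 5: 69/16
a_3 = 3: 220/51
a_4 = 2: 509/118

509/118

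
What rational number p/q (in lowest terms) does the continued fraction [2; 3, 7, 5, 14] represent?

Start with 14.
5 + 1/(14/1) = 5 + 1/14 = 71/14
7 + 1/(71/14) = 7 + 14/71 = 511/71
3 + 1/(511/71) = 3 + 71/511 = 1604/511
2 + 1/(1604/511) = 2 + 511/1604 = 3719/1604

3719/1604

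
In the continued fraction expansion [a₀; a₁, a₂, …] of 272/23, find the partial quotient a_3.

1

272 ÷ 23 → quotient 11, remainder 19
23 ÷ 19 → quotient 1, remainder 4
19 ÷ 4 → quotient 4, remainder 3
4 ÷ 3 → quotient 1, remainder 1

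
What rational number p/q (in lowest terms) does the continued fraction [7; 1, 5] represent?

47/6

a_0 = 7: 7/1
a_1 = 1: 8/1
a_2 = 5: 47/6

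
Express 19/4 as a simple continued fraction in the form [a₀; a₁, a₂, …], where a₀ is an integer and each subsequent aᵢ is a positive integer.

19 = 4·4 + 3, so a_0 = 4
4 = 1·3 + 1, so a_1 = 1
3 = 3·1 + 0, so a_2 = 3

[4; 1, 3]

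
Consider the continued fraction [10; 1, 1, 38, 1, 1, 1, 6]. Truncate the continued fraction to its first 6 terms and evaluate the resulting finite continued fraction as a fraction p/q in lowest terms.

Start with 1.
1 + 1/(1/1) = 1 + 1/1 = 2/1
38 + 1/(2/1) = 38 + 1/2 = 77/2
1 + 1/(77/2) = 1 + 2/77 = 79/77
1 + 1/(79/77) = 1 + 77/79 = 156/79
10 + 1/(156/79) = 10 + 79/156 = 1639/156

1639/156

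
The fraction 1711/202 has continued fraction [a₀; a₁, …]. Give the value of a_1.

2

1711 ÷ 202 → quotient 8, remainder 95
202 ÷ 95 → quotient 2, remainder 12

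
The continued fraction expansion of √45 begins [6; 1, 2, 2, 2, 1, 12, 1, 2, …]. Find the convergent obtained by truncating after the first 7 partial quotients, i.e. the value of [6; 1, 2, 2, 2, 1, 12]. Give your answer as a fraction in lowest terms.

Start with 12.
1 + 1/(12/1) = 1 + 1/12 = 13/12
2 + 1/(13/12) = 2 + 12/13 = 38/13
2 + 1/(38/13) = 2 + 13/38 = 89/38
2 + 1/(89/38) = 2 + 38/89 = 216/89
1 + 1/(216/89) = 1 + 89/216 = 305/216
6 + 1/(305/216) = 6 + 216/305 = 2046/305

2046/305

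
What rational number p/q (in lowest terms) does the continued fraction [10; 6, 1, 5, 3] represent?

Start with 3.
5 + 1/(3/1) = 5 + 1/3 = 16/3
1 + 1/(16/3) = 1 + 3/16 = 19/16
6 + 1/(19/16) = 6 + 16/19 = 130/19
10 + 1/(130/19) = 10 + 19/130 = 1319/130

1319/130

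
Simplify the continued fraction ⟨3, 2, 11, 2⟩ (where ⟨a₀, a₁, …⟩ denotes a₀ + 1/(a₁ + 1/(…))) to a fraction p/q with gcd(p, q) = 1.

a_0 = 3: 3/1
a_1 = 2: 7/2
a_2 = 11: 80/23
a_3 = 2: 167/48

167/48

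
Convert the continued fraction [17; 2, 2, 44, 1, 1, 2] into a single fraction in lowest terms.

Collapse the nested fraction from the inside out:
Start with 2.
1 + 1/(2/1) = 1 + 1/2 = 3/2
1 + 1/(3/2) = 1 + 2/3 = 5/3
44 + 1/(5/3) = 44 + 3/5 = 223/5
2 + 1/(223/5) = 2 + 5/223 = 451/223
2 + 1/(451/223) = 2 + 223/451 = 1125/451
17 + 1/(1125/451) = 17 + 451/1125 = 19576/1125

19576/1125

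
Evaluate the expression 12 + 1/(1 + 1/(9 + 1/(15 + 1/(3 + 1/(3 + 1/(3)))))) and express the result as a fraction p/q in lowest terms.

Start with 3.
3 + 1/(3/1) = 3 + 1/3 = 10/3
3 + 1/(10/3) = 3 + 3/10 = 33/10
15 + 1/(33/10) = 15 + 10/33 = 505/33
9 + 1/(505/33) = 9 + 33/505 = 4578/505
1 + 1/(4578/505) = 1 + 505/4578 = 5083/4578
12 + 1/(5083/4578) = 12 + 4578/5083 = 65574/5083

65574/5083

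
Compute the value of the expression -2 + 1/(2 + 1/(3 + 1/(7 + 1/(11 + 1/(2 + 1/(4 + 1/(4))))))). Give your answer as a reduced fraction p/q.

Start with 4.
4 + 1/(4/1) = 4 + 1/4 = 17/4
2 + 1/(17/4) = 2 + 4/17 = 38/17
11 + 1/(38/17) = 11 + 17/38 = 435/38
7 + 1/(435/38) = 7 + 38/435 = 3083/435
3 + 1/(3083/435) = 3 + 435/3083 = 9684/3083
2 + 1/(9684/3083) = 2 + 3083/9684 = 22451/9684
-2 + 1/(22451/9684) = -2 + 9684/22451 = -35218/22451

-35218/22451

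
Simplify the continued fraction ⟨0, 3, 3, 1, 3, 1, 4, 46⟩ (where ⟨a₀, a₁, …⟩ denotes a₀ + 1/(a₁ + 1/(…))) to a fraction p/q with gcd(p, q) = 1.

Start with 46.
4 + 1/(46/1) = 4 + 1/46 = 185/46
1 + 1/(185/46) = 1 + 46/185 = 231/185
3 + 1/(231/185) = 3 + 185/231 = 878/231
1 + 1/(878/231) = 1 + 231/878 = 1109/878
3 + 1/(1109/878) = 3 + 878/1109 = 4205/1109
3 + 1/(4205/1109) = 3 + 1109/4205 = 13724/4205
0 + 1/(13724/4205) = 0 + 4205/13724 = 4205/13724

4205/13724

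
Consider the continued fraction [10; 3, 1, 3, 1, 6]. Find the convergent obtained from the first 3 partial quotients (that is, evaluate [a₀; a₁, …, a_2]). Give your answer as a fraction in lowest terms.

a_0 = 10: 10/1
a_1 = 3: 31/3
a_2 = 1: 41/4

41/4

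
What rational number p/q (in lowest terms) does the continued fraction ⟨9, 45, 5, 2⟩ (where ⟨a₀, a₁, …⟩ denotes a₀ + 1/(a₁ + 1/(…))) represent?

4484/497

a_0 = 9: 9/1
a_1 = 45: 406/45
a_2 = 5: 2039/226
a_3 = 2: 4484/497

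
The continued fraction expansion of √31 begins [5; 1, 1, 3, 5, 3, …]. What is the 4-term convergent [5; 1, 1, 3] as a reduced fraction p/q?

39/7

a_0 = 5: 5/1
a_1 = 1: 6/1
a_2 = 1: 11/2
a_3 = 3: 39/7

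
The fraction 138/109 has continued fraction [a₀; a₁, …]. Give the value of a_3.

⌊138/109⌋ = 1, remainder 29
⌊109/29⌋ = 3, remainder 22
⌊29/22⌋ = 1, remainder 7
⌊22/7⌋ = 3, remainder 1

3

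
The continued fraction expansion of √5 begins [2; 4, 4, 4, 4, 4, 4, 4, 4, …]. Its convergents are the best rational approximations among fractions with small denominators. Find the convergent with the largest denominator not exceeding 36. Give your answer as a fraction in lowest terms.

a_0 = 2: 2/1  (≤ bound)
a_1 = 4: 9/4  (≤ bound)
a_2 = 4: 38/17  (≤ bound)
a_3 = 4: 161/72  (> 36, stop)

38/17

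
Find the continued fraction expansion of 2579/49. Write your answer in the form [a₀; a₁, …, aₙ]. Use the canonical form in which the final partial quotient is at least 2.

[52; 1, 1, 1, 2, 1, 1, 2]

Run the Euclidean algorithm, recording each quotient:
2579 ÷ 49 → quotient 52, remainder 31
49 ÷ 31 → quotient 1, remainder 18
31 ÷ 18 → quotient 1, remainder 13
18 ÷ 13 → quotient 1, remainder 5
13 ÷ 5 → quotient 2, remainder 3
5 ÷ 3 → quotient 1, remainder 2
3 ÷ 2 → quotient 1, remainder 1
2 ÷ 1 → quotient 2, remainder 0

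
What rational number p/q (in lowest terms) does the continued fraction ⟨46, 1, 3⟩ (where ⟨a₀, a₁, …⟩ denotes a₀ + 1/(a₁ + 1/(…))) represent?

187/4

Start with 3.
1 + 1/(3/1) = 1 + 1/3 = 4/3
46 + 1/(4/3) = 46 + 3/4 = 187/4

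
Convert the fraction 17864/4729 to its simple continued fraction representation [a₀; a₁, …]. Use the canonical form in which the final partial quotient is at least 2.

[3; 1, 3, 2, 52, 10]

17864 = 3·4729 + 3677, so a_0 = 3
4729 = 1·3677 + 1052, so a_1 = 1
3677 = 3·1052 + 521, so a_2 = 3
1052 = 2·521 + 10, so a_3 = 2
521 = 52·10 + 1, so a_4 = 52
10 = 10·1 + 0, so a_5 = 10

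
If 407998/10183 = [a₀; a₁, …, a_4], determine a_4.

2

Run the Euclidean algorithm, recording each quotient:
407998 ÷ 10183 → quotient 40, remainder 678
10183 ÷ 678 → quotient 15, remainder 13
678 ÷ 13 → quotient 52, remainder 2
13 ÷ 2 → quotient 6, remainder 1
2 ÷ 1 → quotient 2, remainder 0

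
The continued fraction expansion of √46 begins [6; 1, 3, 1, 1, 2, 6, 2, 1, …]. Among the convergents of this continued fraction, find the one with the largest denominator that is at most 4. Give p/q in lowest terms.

27/4

List convergents until the denominator exceeds the bound:
a_0 = 6: 6/1  (≤ bound)
a_1 = 1: 7/1  (≤ bound)
a_2 = 3: 27/4  (≤ bound)
a_3 = 1: 34/5  (> 4, stop)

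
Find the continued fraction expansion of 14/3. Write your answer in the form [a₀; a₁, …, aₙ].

[4; 1, 2]

Repeatedly divide and take the remainder:
14 ÷ 3 → quotient 4, remainder 2
3 ÷ 2 → quotient 1, remainder 1
2 ÷ 1 → quotient 2, remainder 0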